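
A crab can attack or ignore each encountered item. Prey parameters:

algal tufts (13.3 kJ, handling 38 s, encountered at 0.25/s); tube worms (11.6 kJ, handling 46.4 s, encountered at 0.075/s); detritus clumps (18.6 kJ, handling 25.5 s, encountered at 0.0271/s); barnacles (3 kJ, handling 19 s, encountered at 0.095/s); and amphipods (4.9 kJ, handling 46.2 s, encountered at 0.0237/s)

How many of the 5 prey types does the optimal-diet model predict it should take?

E/h in descending order: detritus clumps 0.729, algal tufts 0.35, tube worms 0.25, barnacles 0.158, amphipods 0.106 kJ/s. The optimal diet is the largest prefix of this list for which every included type satisfies E_i/h_i > R on the types above it.
Rate on top 1: 0.2981. algal tufts: 0.35 > 0.2981 → include.
Rate on top 2: 0.3422. tube worms: 0.25 < 0.3422 → exclude; stop.
Optimal diet: detritus clumps, algal tufts — 2 of 5 types.

2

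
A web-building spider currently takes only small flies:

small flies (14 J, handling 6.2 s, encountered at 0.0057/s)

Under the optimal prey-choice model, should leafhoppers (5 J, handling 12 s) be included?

Yes

On small flies alone, R = ΣλE/(1+Σλh) = 0.0798/1.035 = 0.07708 J/s.
Profitability of leafhoppers: 5/12 = 0.4167 J/s.
Since 0.4167 > R, including leafhoppers increases the long-run rate.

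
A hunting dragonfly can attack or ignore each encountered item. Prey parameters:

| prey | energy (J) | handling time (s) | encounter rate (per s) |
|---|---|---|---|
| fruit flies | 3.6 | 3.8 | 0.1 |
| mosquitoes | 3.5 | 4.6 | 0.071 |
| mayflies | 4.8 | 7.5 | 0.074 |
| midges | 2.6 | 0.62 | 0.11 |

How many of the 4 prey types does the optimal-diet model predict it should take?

Profitabilities (E/h, J/s): midges 4.19, fruit flies 0.947, mosquitoes 0.761, mayflies 0.64. Add prey in this order while the next type's profitability exceeds the intake rate on those already taken.
Rate on top 1: 0.2677. fruit flies: 0.947 > 0.2677 → include.
Rate on top 2: 0.4461. mosquitoes: 0.761 > 0.4461 → include.
Rate on top 3: 0.504. mayflies: 0.64 > 0.504 → include.
Optimal diet: midges, fruit flies, mosquitoes, mayflies — 4 of 4 types.

4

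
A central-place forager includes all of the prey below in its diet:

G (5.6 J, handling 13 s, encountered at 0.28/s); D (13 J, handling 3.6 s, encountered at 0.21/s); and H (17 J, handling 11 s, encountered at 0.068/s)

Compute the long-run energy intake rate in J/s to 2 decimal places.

0.89 J/s

R = Σλ_iE_i / (1 + Σλ_ih_i)
Numerator: 0.28×5.6 + 0.21×13 + 0.068×17 = 5.454
Denominator: 1 + 0.28×13 + 0.21×3.6 + 0.068×11 = 6.144
R = 5.454/6.144 = 0.8877 J/s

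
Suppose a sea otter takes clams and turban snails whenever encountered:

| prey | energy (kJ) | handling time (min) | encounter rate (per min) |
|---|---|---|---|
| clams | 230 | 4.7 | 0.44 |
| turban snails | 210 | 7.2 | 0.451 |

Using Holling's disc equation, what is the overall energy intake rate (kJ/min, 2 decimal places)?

31.02 kJ/min

R = (0.44×230 + 0.451×210) / (1 + 0.44×4.7 + 0.451×7.2) = 195.9/6.315 = 31.02 kJ/min.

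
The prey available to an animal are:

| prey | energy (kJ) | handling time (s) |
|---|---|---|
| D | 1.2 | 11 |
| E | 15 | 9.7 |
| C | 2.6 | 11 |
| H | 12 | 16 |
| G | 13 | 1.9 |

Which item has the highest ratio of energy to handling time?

Profitability E/h (kJ/s): D = 1.2/11 = 0.109, E = 15/9.7 = 1.55, C = 2.6/11 = 0.236, H = 12/16 = 0.75, G = 13/1.9 = 6.84.
Ranked: G > E > H > C > D.

G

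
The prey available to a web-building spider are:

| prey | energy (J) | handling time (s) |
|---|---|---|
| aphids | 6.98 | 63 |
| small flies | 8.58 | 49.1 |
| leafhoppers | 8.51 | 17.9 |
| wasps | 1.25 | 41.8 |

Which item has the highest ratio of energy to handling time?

In descending order of E/h:
leafhoppers: 8.51/17.9 = 0.475 J/s
small flies: 8.58/49.1 = 0.175 J/s
aphids: 6.98/63 = 0.111 J/s
wasps: 1.25/41.8 = 0.0299 J/s

leafhoppers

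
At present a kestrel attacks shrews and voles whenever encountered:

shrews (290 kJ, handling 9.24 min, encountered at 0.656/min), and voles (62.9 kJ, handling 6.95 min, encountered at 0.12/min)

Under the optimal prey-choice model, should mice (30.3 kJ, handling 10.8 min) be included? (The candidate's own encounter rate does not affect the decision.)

Intake rate on the current diet: R = (0.656×290 + 0.12×62.9) / (1 + 0.656×9.24 + 0.12×6.95) = 197.8/7.895 = 25.05 kJ/min.
Profitability of mice: 30.3/10.8 = 2.806 kJ/min.
Since 2.806 < R, time spent handling mice is better spent searching.

No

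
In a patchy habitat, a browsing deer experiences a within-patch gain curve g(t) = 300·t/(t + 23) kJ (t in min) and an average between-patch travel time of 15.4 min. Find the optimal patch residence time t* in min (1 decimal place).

Optimal t* satisfies g'(t*) = g(t*)/(T + t*).
g'(t) = 300·23/(t + 23)². Setting 300·23/(t+23)² = 300t/[(t+23)(15.4+t)] gives 23(15.4+t) = t(t+23), so t² = 23×15.4 = 354.2.
t* = √354.2 = 18.82 min.

18.8 min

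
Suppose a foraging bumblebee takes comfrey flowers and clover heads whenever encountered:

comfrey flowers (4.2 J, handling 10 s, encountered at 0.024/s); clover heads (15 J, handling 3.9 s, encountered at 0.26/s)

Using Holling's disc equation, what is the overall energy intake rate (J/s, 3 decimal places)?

1.775 J/s

R = Σλ_iE_i / (1 + Σλ_ih_i)
Numerator: 0.024×4.2 + 0.26×15 = 4.001
Denominator: 1 + 0.024×10 + 0.26×3.9 = 2.254
R = 4.001/2.254 = 1.775 J/s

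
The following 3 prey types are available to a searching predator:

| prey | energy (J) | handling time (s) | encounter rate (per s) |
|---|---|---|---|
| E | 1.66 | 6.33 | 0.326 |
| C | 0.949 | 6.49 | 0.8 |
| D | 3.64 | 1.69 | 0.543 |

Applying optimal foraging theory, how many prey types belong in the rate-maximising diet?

1

Profitabilities (E/h, J/s): D 2.15, E 0.262, C 0.146. Add prey in this order while the next type's profitability exceeds the intake rate on those already taken.
Rate on top 1: 1.031. E: 0.262 < 1.031 → exclude; stop.
Optimal diet: D — 1 of 3 types.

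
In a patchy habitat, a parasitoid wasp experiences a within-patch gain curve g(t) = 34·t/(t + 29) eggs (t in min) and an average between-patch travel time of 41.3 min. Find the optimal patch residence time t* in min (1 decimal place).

34.6 min

Maximise g(t)/(T+t): set derivative to zero → g'(t)(T+t) = g(t).
g'(t) = 34·29/(t + 29)². Setting 34·29/(t+29)² = 34t/[(t+29)(41.3+t)] gives 29(41.3+t) = t(t+29), so t² = 29×41.3 = 1198.
t* = √1198 = 34.61 min.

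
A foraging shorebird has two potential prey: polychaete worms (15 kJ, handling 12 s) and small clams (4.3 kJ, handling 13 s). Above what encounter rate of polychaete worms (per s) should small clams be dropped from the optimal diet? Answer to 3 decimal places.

0.030 per s

At the threshold, the rate on polychaete worms alone equals the profitability of small clams: λ·15/(1 + λ·12) = 4.3/13 = 0.3308.
Rearranging, λ(15 − 0.3308×12) = 0.3308, so λ = 0.3308/11.03 = 0.02999 per s.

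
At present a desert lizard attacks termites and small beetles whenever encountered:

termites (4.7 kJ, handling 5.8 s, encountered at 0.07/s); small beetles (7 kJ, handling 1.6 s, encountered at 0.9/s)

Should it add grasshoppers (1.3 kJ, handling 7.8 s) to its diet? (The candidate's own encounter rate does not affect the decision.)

No

On termites and small beetles alone, R = ΣλE/(1+Σλh) = 6.629/2.846 = 2.329 kJ/s.
Profitability of grasshoppers: 1.3/7.8 = 0.1667 kJ/s.
Since 0.1667 < R, time spent handling grasshoppers is better spent searching.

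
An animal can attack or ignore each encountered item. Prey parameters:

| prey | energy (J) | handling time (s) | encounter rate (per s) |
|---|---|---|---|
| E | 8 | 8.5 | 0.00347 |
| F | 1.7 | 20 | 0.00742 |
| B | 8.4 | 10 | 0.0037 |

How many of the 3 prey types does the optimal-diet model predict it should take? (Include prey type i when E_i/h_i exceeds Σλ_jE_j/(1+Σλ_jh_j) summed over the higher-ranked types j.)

3

Rank by E/h (J/s): E 0.941, B 0.84, F 0.085. Include each in turn until the next type's E/h falls below the running intake rate.
Rate on top 1: 0.02696. B: 0.84 > 0.02696 → include.
Rate on top 2: 0.05517. F: 0.085 > 0.05517 → include.
Optimal diet: E, B, F — 3 of 3 types.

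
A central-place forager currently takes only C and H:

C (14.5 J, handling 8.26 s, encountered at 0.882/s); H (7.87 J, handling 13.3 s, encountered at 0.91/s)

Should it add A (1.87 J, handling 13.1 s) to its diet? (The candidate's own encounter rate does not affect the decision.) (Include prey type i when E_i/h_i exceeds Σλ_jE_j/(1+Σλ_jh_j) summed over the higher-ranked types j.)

Intake rate on the current diet: R = (0.882×14.5 + 0.91×7.87) / (1 + 0.882×8.26 + 0.91×13.3) = 19.95/20.39 = 0.9785 J/s.
A: E/h = 1.87/13.1 = 0.1427 J/s.
Since 0.1427 < R, time spent handling A is better spent searching.

No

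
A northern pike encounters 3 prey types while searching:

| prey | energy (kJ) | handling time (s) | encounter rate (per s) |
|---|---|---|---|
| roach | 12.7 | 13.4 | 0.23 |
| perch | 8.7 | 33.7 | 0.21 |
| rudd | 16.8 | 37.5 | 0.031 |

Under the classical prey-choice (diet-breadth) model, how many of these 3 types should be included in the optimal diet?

1

Rank by E/h (kJ/s): roach 0.948, rudd 0.448, perch 0.258. Include each in turn until the next type's E/h falls below the running intake rate.
Rate on top 1: 0.7156. rudd: 0.448 < 0.7156 → exclude; stop.
Optimal diet: roach — 1 of 3 types.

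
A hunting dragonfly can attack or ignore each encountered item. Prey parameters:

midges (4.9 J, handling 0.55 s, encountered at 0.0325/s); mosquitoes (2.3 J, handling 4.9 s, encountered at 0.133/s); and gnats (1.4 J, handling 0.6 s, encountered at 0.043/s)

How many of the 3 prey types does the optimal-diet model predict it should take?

3

Rank by E/h (J/s): midges 8.91, gnats 2.33, mosquitoes 0.469. Include each in turn until the next type's E/h falls below the running intake rate.
Rate on top 1: 0.1565. gnats: 2.33 > 0.1565 → include.
Rate on top 2: 0.2103. mosquitoes: 0.469 > 0.2103 → include.
Optimal diet: midges, gnats, mosquitoes — 3 of 3 types.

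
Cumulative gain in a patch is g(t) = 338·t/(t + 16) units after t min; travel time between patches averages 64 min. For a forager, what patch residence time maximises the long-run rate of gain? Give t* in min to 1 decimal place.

32.0 min

Optimal t* satisfies g'(t*) = g(t*)/(T + t*).
g'(t) = 338·16/(t + 16)². Setting 338·16/(t+16)² = 338t/[(t+16)(64+t)] gives 16(64+t) = t(t+16), so t² = 16×64 = 1024.
t* = √1024 = 32 min.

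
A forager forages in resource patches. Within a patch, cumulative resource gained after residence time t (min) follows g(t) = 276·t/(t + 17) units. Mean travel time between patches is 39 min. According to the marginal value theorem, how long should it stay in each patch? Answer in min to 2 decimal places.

By the marginal value theorem, leave when the instantaneous gain rate g'(t) equals the habitat-wide average g(t)/(T + t).
g'(t) = 276·17/(t + 17)². Setting 276·17/(t+17)² = 276t/[(t+17)(39+t)] gives 17(39+t) = t(t+17), so t² = 17×39 = 663.
t* = √663 = 25.75 min.

25.75 min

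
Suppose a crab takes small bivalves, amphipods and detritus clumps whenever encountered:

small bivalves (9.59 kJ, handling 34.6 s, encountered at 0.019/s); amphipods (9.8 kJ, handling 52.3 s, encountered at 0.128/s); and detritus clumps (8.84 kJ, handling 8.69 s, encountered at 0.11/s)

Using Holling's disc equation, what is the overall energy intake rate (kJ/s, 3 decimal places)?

0.259 kJ/s

R = (0.019×9.59 + 0.128×9.8 + 0.11×8.84) / (1 + 0.019×34.6 + 0.128×52.3 + 0.11×8.69) = 2.409/9.308 = 0.2588 kJ/s.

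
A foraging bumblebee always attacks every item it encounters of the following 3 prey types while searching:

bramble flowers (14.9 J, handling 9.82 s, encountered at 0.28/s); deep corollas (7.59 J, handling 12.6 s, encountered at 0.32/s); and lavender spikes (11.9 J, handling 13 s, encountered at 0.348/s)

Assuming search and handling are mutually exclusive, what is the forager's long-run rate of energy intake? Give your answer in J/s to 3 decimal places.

0.873 J/s

R = (0.28×14.9 + 0.32×7.59 + 0.348×11.9) / (1 + 0.28×9.82 + 0.32×12.6 + 0.348×13) = 10.74/12.31 = 0.8729 J/s.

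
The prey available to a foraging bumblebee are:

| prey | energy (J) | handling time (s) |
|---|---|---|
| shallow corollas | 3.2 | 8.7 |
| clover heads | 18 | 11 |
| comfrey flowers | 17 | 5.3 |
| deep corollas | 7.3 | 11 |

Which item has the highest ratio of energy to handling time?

comfrey flowers

In descending order of E/h:
comfrey flowers: 17/5.3 = 3.21 J/s
clover heads: 18/11 = 1.64 J/s
deep corollas: 7.3/11 = 0.664 J/s
shallow corollas: 3.2/8.7 = 0.368 J/s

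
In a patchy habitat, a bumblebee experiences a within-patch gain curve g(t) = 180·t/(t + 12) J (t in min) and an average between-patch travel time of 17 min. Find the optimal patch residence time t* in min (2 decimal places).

14.28 min

Optimal t* satisfies g'(t*) = g(t*)/(T + t*).
g'(t) = 180·12/(t + 12)². Setting 180·12/(t+12)² = 180t/[(t+12)(17+t)] gives 12(17+t) = t(t+12), so t² = 12×17 = 204.
t* = √204 = 14.28 min.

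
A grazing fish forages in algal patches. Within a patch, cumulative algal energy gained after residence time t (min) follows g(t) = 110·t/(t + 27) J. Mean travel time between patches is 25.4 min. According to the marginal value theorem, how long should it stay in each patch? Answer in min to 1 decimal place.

By the marginal value theorem, leave when the instantaneous gain rate g'(t) equals the habitat-wide average g(t)/(T + t).
g'(t) = 110·27/(t + 27)². Setting 110·27/(t+27)² = 110t/[(t+27)(25.4+t)] gives 27(25.4+t) = t(t+27), so t² = 27×25.4 = 685.8.
t* = √685.8 = 26.19 min.

26.2 min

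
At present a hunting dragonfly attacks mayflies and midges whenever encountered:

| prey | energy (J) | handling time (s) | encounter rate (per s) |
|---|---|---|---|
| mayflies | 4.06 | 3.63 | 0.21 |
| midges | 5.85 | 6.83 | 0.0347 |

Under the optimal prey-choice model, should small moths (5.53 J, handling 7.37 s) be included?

Intake rate on the current diet: R = (0.21×4.06 + 0.0347×5.85) / (1 + 0.21×3.63 + 0.0347×6.83) = 1.056/1.999 = 0.528 J/s.
small moths: E/h = 5.53/7.37 = 0.7503 J/s.
Since 0.7503 > R, including small moths increases the long-run rate.

Yes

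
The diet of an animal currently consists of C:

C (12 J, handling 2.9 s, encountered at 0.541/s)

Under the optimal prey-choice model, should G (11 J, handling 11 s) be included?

No

Current rate: (0.541×12)/(1 + 0.541×2.9) = 2.527 J/s.
G: E/h = 11/11 = 1 J/s.
Since 1 < R, time spent handling G is better spent searching.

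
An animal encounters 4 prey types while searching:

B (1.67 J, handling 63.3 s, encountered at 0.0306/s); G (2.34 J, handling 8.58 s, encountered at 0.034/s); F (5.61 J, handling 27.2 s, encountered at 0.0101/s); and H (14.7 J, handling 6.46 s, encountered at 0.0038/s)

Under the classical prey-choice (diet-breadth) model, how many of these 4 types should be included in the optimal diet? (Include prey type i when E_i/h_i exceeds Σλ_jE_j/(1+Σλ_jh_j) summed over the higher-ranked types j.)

Profitabilities (E/h, J/s): H 2.28, G 0.273, F 0.206, B 0.0264. Add prey in this order while the next type's profitability exceeds the intake rate on those already taken.
Rate on top 1: 0.05452. G: 0.273 > 0.05452 → include.
Rate on top 2: 0.1029. F: 0.206 > 0.1029 → include.
Rate on top 3: 0.1207. B: 0.0264 < 0.1207 → exclude; stop.
Optimal diet: H, G, F — 3 of 4 types.

3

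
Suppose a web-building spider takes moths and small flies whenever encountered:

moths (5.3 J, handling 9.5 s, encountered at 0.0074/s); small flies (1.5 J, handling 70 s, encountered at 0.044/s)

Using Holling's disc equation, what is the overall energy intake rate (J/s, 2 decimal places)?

R = (0.0074×5.3 + 0.044×1.5) / (1 + 0.0074×9.5 + 0.044×70) = 0.1052/4.15 = 0.02535 J/s.

0.03 J/s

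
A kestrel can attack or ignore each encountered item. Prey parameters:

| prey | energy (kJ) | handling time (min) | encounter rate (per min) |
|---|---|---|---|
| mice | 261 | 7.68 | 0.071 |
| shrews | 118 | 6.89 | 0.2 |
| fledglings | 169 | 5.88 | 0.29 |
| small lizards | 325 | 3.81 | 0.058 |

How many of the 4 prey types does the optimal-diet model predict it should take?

E/h in descending order: small lizards 85.3, mice 34, fledglings 28.7, shrews 17.1 kJ/min. The optimal diet is the largest prefix of this list for which every included type satisfies E_i/h_i > R on the types above it.
Rate on top 1: 15.44. mice: 34 > 15.44 → include.
Rate on top 2: 21.16. fledglings: 28.7 > 21.16 → include.
Rate on top 3: 24.89. shrews: 17.1 < 24.89 → exclude; stop.
Optimal diet: small lizards, mice, fledglings — 3 of 4 types.

3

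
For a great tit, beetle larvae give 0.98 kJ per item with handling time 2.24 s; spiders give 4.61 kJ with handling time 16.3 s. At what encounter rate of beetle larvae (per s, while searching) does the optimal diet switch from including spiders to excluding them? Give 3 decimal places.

At the threshold, the rate on beetle larvae alone equals the profitability of spiders: λ·0.98/(1 + λ·2.24) = 4.61/16.3 = 0.2828.
Rearranging, λ(0.98 − 0.2828×2.24) = 0.2828, so λ = 0.2828/0.3465 = 0.8163 per s.

0.816 per s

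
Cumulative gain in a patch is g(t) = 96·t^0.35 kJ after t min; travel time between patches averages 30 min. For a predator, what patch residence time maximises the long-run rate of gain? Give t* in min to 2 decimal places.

16.15 min

By the marginal value theorem, leave when the instantaneous gain rate g'(t) equals the habitat-wide average g(t)/(T + t).
g'(t) = 0.35·96·t^-0.65. Setting 0.35·96·t^-0.65 = 96·t^0.35/(30+t) gives 0.35(30+t) = t, so 0.65·t = 0.35×30.
t* = 0.35×30/0.65 = 16.15 min.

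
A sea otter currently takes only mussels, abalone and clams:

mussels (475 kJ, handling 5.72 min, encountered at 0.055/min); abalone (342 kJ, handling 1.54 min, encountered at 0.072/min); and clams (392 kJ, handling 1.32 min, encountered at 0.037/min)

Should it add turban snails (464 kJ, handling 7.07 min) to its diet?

Intake rate on the current diet: R = (0.055×475 + 0.072×342 + 0.037×392) / (1 + 0.055×5.72 + 0.072×1.54 + 0.037×1.32) = 65.25/1.474 = 44.26 kJ/min.
Profitability of turban snails: 464/7.07 = 65.63 kJ/min.
65.63 > 44.26, so adding turban snails raises the average — include it.

Yes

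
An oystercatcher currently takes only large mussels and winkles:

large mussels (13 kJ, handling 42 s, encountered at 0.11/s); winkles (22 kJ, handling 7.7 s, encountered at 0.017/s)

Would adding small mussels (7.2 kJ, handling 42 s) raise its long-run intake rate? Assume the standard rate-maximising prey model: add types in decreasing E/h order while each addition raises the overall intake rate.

No

On large mussels and winkles alone, R = ΣλE/(1+Σλh) = 1.804/5.751 = 0.3137 kJ/s.
small mussels: E/h = 7.2/42 = 0.1714 kJ/s.
Since 0.1714 < R, time spent handling small mussels is better spent searching.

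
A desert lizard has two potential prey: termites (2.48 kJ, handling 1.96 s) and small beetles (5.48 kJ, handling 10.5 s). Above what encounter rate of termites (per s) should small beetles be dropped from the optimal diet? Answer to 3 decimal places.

0.358 per s

Drop small beetles once their profitability E₂/h₂ falls below the rate achievable on termites alone: E₂/h₂ = λE₁/(1 + λh₁).
Solve for λ: λE₁h₂ = E₂(1 + λh₁) → λ(E₁h₂ − E₂h₁) = E₂ → λ = E₂/(E₁h₂ − E₂h₁).
λ = 5.48/(2.48×10.5 − 5.48×1.96) = 5.48/15.3 = 0.3582 per s.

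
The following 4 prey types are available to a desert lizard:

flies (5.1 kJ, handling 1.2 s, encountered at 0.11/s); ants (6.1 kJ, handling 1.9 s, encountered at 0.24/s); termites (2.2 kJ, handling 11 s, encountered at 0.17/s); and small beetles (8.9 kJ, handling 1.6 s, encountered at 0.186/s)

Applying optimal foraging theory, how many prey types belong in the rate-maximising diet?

Rank by E/h (kJ/s): small beetles 5.56, flies 4.25, ants 3.21, termites 0.2. Include each in turn until the next type's E/h falls below the running intake rate.
Rate on top 1: 1.276. flies: 4.25 > 1.276 → include.
Rate on top 2: 1.55. ants: 3.21 > 1.55 → include.
Rate on top 3: 1.952. termites: 0.2 < 1.952 → exclude; stop.
Optimal diet: small beetles, flies, ants — 3 of 4 types.

3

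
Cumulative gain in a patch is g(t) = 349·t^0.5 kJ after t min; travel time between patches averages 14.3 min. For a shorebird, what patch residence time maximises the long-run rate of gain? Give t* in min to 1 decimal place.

By the marginal value theorem, leave when the instantaneous gain rate g'(t) equals the habitat-wide average g(t)/(T + t).
g'(t) = 0.5·349·t^-0.5. Setting 0.5·349·t^-0.5 = 349·t^0.5/(14.3+t) gives 0.5(14.3+t) = t, so 0.50·t = 0.5×14.3.
t* = 0.5×14.3/0.50 = 14.3 min.

14.3 min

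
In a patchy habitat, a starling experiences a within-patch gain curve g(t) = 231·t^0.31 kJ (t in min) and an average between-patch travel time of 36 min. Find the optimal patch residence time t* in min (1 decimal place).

By the marginal value theorem, leave when the instantaneous gain rate g'(t) equals the habitat-wide average g(t)/(T + t).
g'(t) = 0.31·231·t^-0.69. Setting 0.31·231·t^-0.69 = 231·t^0.31/(36+t) gives 0.31(36+t) = t, so 0.69·t = 0.31×36.
t* = 0.31×36/0.69 = 16.17 min.

16.2 min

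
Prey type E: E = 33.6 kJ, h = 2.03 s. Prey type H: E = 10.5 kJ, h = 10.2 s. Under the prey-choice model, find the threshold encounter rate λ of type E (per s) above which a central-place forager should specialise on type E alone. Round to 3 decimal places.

Drop type H once their profitability E₂/h₂ falls below the rate achievable on type E alone: E₂/h₂ = λE₁/(1 + λh₁).
Solve for λ: λE₁h₂ = E₂(1 + λh₁) → λ(E₁h₂ − E₂h₁) = E₂ → λ = E₂/(E₁h₂ − E₂h₁).
λ = 10.5/(33.6×10.2 − 10.5×2.03) = 10.5/321.4 = 0.03267 per s.

0.033 per s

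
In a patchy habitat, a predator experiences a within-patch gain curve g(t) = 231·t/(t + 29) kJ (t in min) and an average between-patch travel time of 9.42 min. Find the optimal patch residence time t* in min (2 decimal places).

Maximise g(t)/(T+t): set derivative to zero → g'(t)(T+t) = g(t).
g'(t) = 231·29/(t + 29)². Setting 231·29/(t+29)² = 231t/[(t+29)(9.42+t)] gives 29(9.42+t) = t(t+29), so t² = 29×9.42 = 273.2.
t* = √273.2 = 16.53 min.

16.53 min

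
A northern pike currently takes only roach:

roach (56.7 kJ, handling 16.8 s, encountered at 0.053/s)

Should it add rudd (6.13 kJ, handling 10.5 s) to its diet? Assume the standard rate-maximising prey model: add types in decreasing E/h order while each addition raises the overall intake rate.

No

Intake rate on the current diet: R = (0.053×56.7) / (1 + 0.053×16.8) = 3.005/1.89 = 1.59 kJ/s.
Profitability of rudd: 6.13/10.5 = 0.5838 kJ/s.
Since 0.5838 < R, time spent handling rudd is better spent searching.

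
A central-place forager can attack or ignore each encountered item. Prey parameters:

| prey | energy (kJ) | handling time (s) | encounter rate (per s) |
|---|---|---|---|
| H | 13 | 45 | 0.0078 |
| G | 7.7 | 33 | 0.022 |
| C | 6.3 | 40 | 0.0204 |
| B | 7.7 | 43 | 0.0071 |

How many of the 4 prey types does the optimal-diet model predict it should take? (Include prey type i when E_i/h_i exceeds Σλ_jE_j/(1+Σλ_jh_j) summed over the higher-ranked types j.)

E/h in descending order: H 0.289, G 0.233, B 0.179, C 0.158 kJ/s. The optimal diet is the largest prefix of this list for which every included type satisfies E_i/h_i > R on the types above it.
Rate on top 1: 0.07506. G: 0.233 > 0.07506 → include.
Rate on top 2: 0.1304. B: 0.179 > 0.1304 → include.
Rate on top 3: 0.1366. C: 0.158 > 0.1366 → include.
Optimal diet: H, G, B, C — 4 of 4 types.

4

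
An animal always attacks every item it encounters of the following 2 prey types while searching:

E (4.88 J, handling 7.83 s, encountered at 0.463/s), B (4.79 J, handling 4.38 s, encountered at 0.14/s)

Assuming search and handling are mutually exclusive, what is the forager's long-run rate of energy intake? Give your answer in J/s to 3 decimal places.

0.559 J/s

R = (0.463×4.88 + 0.14×4.79) / (1 + 0.463×7.83 + 0.14×4.38) = 2.93/5.238 = 0.5593 J/s.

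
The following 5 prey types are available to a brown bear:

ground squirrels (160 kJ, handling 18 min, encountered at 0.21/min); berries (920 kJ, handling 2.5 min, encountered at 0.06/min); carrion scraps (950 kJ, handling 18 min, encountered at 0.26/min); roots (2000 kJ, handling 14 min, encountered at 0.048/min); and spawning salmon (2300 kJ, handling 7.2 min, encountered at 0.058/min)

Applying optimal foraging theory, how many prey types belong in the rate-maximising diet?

Profitabilities (E/h, kJ/min): berries 368, spawning salmon 319, roots 143, carrion scraps 52.8, ground squirrels 8.89. Add prey in this order while the next type's profitability exceeds the intake rate on those already taken.
Rate on top 1: 48. spawning salmon: 319 > 48 → include.
Rate on top 2: 120.3. roots: 143 > 120.3 → include.
Rate on top 3: 127.1. carrion scraps: 52.8 < 127.1 → exclude; stop.
Optimal diet: berries, spawning salmon, roots — 3 of 5 types.

3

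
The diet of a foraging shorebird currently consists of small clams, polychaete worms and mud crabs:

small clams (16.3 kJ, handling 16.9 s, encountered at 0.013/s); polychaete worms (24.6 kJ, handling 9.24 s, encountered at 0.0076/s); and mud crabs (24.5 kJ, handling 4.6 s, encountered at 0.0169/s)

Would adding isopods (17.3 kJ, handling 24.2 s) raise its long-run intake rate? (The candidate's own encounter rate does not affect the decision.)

Yes

Intake rate on the current diet: R = (0.013×16.3 + 0.0076×24.6 + 0.0169×24.5) / (1 + 0.013×16.9 + 0.0076×9.24 + 0.0169×4.6) = 0.8129/1.368 = 0.5944 kJ/s.
Profitability of isopods: 17.3/24.2 = 0.7149 kJ/s.
0.7149 > 0.5944, so adding isopods raises the average — include it.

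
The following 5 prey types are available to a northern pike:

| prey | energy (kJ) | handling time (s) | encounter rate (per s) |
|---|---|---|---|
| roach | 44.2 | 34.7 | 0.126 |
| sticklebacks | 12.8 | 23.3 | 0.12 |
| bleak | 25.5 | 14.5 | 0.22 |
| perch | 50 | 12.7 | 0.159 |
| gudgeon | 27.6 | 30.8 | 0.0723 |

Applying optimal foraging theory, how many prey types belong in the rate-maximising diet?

1

Profitabilities (E/h, kJ/s): perch 3.94, bleak 1.76, roach 1.27, gudgeon 0.896, sticklebacks 0.549. Add prey in this order while the next type's profitability exceeds the intake rate on those already taken.
Rate on top 1: 2.633. bleak: 1.76 < 2.633 → exclude; stop.
Optimal diet: perch — 1 of 5 types.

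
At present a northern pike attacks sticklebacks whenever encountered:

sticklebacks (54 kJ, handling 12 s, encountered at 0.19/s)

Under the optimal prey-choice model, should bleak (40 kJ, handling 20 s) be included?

Intake rate on the current diet: R = (0.19×54) / (1 + 0.19×12) = 10.26/3.28 = 3.128 kJ/s.
Profitability of bleak: 40/20 = 2 kJ/s.
Since 2 < R, time spent handling bleak is better spent searching.

No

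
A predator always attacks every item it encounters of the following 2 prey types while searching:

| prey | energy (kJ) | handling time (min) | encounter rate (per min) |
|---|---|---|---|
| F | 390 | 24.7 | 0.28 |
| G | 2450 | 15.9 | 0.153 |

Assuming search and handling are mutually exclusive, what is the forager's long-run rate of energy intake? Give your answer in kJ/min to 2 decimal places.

46.77 kJ/min

R = Σλ_iE_i / (1 + Σλ_ih_i)
Numerator: 0.28×390 + 0.153×2450 = 484
Denominator: 1 + 0.28×24.7 + 0.153×15.9 = 10.35
R = 484/10.35 = 46.77 kJ/min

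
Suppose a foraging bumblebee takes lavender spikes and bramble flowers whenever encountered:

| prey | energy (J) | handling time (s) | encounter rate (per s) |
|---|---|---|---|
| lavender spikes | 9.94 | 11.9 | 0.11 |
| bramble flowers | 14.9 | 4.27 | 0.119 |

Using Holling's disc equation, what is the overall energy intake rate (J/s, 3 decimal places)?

1.018 J/s

R = Σλ_iE_i / (1 + Σλ_ih_i)
Numerator: 0.11×9.94 + 0.119×14.9 = 2.866
Denominator: 1 + 0.11×11.9 + 0.119×4.27 = 2.817
R = 2.866/2.817 = 1.018 J/s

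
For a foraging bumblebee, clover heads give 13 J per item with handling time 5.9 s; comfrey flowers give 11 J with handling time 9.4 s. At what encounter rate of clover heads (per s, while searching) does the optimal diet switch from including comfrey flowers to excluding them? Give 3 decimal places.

0.192 per s

Drop comfrey flowers once their profitability E₂/h₂ falls below the rate achievable on clover heads alone: E₂/h₂ = λE₁/(1 + λh₁).
Solve for λ: λE₁h₂ = E₂(1 + λh₁) → λ(E₁h₂ − E₂h₁) = E₂ → λ = E₂/(E₁h₂ − E₂h₁).
λ = 11/(13×9.4 − 11×5.9) = 11/57.3 = 0.192 per s.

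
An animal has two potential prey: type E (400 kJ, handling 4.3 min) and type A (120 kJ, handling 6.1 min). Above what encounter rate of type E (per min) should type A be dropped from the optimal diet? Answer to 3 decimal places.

0.062 per min

At the threshold, the rate on type E alone equals the profitability of type A: λ·400/(1 + λ·4.3) = 120/6.1 = 19.67.
Rearranging, λ(400 − 19.67×4.3) = 19.67, so λ = 19.67/315.4 = 0.06237 per min.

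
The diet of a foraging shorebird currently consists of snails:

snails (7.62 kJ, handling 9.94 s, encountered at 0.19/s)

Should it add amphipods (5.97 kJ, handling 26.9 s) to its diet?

No

Current rate: (0.19×7.62)/(1 + 0.19×9.94) = 0.5012 kJ/s.
Profitability of amphipods: 5.97/26.9 = 0.2219 kJ/s.
Since 0.2219 < R, time spent handling amphipods is better spent searching.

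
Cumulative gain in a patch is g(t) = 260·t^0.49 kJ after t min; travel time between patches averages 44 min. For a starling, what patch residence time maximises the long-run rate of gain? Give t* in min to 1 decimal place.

42.3 min

Maximise g(t)/(T+t): set derivative to zero → g'(t)(T+t) = g(t).
g'(t) = 0.49·260·t^-0.51. Setting 0.49·260·t^-0.51 = 260·t^0.49/(44+t) gives 0.49(44+t) = t, so 0.51·t = 0.49×44.
t* = 0.49×44/0.51 = 42.27 min.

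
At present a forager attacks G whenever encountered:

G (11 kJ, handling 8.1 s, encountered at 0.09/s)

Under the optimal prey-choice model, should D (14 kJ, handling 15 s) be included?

Current rate: (0.09×11)/(1 + 0.09×8.1) = 0.5726 kJ/s.
D: E/h = 14/15 = 0.9333 kJ/s.
Since 0.9333 > R, including D increases the long-run rate.

Yes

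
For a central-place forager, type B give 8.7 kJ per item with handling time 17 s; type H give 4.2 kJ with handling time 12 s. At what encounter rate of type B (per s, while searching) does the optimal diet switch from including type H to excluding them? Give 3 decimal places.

Drop type H once their profitability E₂/h₂ falls below the rate achievable on type B alone: E₂/h₂ = λE₁/(1 + λh₁).
Solve for λ: λE₁h₂ = E₂(1 + λh₁) → λ(E₁h₂ − E₂h₁) = E₂ → λ = E₂/(E₁h₂ − E₂h₁).
λ = 4.2/(8.7×12 − 4.2×17) = 4.2/33 = 0.1273 per s.

0.127 per s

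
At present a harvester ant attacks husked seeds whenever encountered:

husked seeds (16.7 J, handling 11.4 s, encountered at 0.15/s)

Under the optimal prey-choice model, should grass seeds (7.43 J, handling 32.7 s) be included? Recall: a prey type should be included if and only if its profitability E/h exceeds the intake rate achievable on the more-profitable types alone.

Intake rate on the current diet: R = (0.15×16.7) / (1 + 0.15×11.4) = 2.505/2.71 = 0.9244 J/s.
grass seeds: E/h = 7.43/32.7 = 0.2272 J/s.
0.2272 < 0.9244, so adding grass seeds would lower the average — exclude it.

No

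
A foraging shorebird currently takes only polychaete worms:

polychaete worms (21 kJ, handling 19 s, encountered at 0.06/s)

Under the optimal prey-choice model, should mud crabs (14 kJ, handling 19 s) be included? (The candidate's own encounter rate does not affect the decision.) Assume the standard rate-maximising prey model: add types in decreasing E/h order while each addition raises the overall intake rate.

Yes

On polychaete worms alone, R = ΣλE/(1+Σλh) = 1.26/2.14 = 0.5888 kJ/s.
Profitability of mud crabs: 14/19 = 0.7368 kJ/s.
0.7368 > 0.5888, so adding mud crabs raises the average — include it.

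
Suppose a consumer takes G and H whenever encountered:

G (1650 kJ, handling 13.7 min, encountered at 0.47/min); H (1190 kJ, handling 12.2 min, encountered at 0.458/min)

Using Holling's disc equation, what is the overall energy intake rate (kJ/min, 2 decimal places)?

101.37 kJ/min

R = Σλ_iE_i / (1 + Σλ_ih_i)
Numerator: 0.47×1650 + 0.458×1190 = 1321
Denominator: 1 + 0.47×13.7 + 0.458×12.2 = 13.03
R = 1321/13.03 = 101.4 kJ/min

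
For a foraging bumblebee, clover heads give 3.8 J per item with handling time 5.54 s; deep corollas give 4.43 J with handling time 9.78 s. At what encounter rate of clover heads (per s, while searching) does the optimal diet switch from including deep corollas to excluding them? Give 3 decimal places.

0.351 per s

At the threshold, the rate on clover heads alone equals the profitability of deep corollas: λ·3.8/(1 + λ·5.54) = 4.43/9.78 = 0.453.
Rearranging, λ(3.8 − 0.453×5.54) = 0.453, so λ = 0.453/1.291 = 0.351 per s.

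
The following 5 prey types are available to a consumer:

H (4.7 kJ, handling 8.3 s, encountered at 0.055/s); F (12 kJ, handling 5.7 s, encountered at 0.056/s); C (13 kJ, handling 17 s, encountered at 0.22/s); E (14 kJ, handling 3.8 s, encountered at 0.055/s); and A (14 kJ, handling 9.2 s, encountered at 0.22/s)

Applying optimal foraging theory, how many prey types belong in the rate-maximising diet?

Profitabilities (E/h, kJ/s): E 3.68, F 2.11, A 1.52, C 0.765, H 0.566. Add prey in this order while the next type's profitability exceeds the intake rate on those already taken.
Rate on top 1: 0.6369. F: 2.11 > 0.6369 → include.
Rate on top 2: 0.9436. A: 1.52 > 0.9436 → include.
Rate on top 3: 1.273. C: 0.765 < 1.273 → exclude; stop.
Optimal diet: E, F, A — 3 of 5 types.

3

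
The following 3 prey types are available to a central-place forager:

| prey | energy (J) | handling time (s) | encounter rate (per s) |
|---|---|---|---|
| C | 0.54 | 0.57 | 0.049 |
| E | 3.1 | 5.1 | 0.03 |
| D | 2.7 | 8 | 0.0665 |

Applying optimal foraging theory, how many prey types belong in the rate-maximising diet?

3

E/h in descending order: C 0.947, E 0.608, D 0.338 J/s. The optimal diet is the largest prefix of this list for which every included type satisfies E_i/h_i > R on the types above it.
Rate on top 1: 0.02574. E: 0.608 > 0.02574 → include.
Rate on top 2: 0.1012. D: 0.338 > 0.1012 → include.
Optimal diet: C, E, D — 3 of 3 types.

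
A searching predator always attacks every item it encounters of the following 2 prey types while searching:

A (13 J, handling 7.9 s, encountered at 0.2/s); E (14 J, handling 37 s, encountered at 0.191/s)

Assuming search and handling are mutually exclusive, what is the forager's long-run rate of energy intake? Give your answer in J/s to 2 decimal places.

0.55 J/s

R = (0.2×13 + 0.191×14) / (1 + 0.2×7.9 + 0.191×37) = 5.274/9.647 = 0.5467 J/s.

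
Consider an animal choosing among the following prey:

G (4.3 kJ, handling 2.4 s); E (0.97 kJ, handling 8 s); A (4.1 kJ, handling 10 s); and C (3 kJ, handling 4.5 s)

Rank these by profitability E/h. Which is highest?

In descending order of E/h:
G: 4.3/2.4 = 1.79 kJ/s
C: 3/4.5 = 0.667 kJ/s
A: 4.1/10 = 0.41 kJ/s
E: 0.97/8 = 0.121 kJ/s

G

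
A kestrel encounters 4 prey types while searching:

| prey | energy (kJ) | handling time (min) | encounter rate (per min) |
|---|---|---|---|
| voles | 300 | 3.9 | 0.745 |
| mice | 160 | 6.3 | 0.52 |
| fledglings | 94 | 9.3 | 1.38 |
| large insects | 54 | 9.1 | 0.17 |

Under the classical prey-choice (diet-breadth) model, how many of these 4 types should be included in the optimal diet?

Profitabilities (E/h, kJ/min): voles 76.9, mice 25.4, fledglings 10.1, large insects 5.93. Add prey in this order while the next type's profitability exceeds the intake rate on those already taken.
Rate on top 1: 57.23. mice: 25.4 < 57.23 → exclude; stop.
Optimal diet: voles — 1 of 4 types.

1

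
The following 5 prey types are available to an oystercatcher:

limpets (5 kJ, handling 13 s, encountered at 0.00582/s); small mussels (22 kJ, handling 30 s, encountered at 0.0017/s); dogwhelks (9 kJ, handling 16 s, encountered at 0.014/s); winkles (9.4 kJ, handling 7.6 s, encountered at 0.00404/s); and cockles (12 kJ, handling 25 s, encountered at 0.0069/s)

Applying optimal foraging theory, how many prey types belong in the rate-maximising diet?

Profitabilities (E/h, kJ/s): winkles 1.24, small mussels 0.733, dogwhelks 0.562, cockles 0.48, limpets 0.385. Add prey in this order while the next type's profitability exceeds the intake rate on those already taken.
Rate on top 1: 0.03684. small mussels: 0.733 > 0.03684 → include.
Rate on top 2: 0.06968. dogwhelks: 0.562 > 0.06968 → include.
Rate on top 3: 0.1542. cockles: 0.48 > 0.1542 → include.
Rate on top 4: 0.1922. limpets: 0.385 > 0.1922 → include.
Optimal diet: winkles, small mussels, dogwhelks, cockles, limpets — 5 of 5 types.

5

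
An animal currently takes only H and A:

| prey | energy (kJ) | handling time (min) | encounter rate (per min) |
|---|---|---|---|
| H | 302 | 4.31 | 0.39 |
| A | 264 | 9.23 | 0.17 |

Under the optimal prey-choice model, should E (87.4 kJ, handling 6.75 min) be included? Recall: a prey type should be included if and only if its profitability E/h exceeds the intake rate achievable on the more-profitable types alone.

On H and A alone, R = ΣλE/(1+Σλh) = 162.7/4.25 = 38.27 kJ/min.
Profitability of E: 87.4/6.75 = 12.95 kJ/min.
12.95 < 38.27, so adding E would lower the average — exclude it.

No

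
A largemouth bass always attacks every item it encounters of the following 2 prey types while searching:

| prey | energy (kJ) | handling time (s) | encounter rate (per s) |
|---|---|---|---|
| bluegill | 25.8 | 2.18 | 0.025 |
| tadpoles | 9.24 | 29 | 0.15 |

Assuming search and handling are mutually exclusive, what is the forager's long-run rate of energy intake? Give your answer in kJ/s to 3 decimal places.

0.376 kJ/s

R = Σλ_iE_i / (1 + Σλ_ih_i)
Numerator: 0.025×25.8 + 0.15×9.24 = 2.031
Denominator: 1 + 0.025×2.18 + 0.15×29 = 5.404
R = 2.031/5.404 = 0.3758 kJ/s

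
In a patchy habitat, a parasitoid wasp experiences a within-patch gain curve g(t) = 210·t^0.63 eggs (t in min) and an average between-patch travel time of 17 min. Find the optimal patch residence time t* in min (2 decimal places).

28.95 min

Optimal t* satisfies g'(t*) = g(t*)/(T + t*).
g'(t) = 0.63·210·t^-0.37. Setting 0.63·210·t^-0.37 = 210·t^0.63/(17+t) gives 0.63(17+t) = t, so 0.37·t = 0.63×17.
t* = 0.63×17/0.37 = 28.95 min.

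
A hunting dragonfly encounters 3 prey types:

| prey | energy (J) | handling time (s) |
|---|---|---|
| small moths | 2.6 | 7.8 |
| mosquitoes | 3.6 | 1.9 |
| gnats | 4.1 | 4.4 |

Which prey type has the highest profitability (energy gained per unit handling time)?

Profitability E/h (J/s): small moths = 2.6/7.8 = 0.333, mosquitoes = 3.6/1.9 = 1.89, gnats = 4.1/4.4 = 0.932.
Ranked: mosquitoes > gnats > small moths.

mosquitoes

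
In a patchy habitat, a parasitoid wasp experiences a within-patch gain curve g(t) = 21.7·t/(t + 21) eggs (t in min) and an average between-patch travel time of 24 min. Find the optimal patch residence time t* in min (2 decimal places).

22.45 min

Optimal t* satisfies g'(t*) = g(t*)/(T + t*).
g'(t) = 21.7·21/(t + 21)². Setting 21.7·21/(t+21)² = 21.7t/[(t+21)(24+t)] gives 21(24+t) = t(t+21), so t² = 21×24 = 504.
t* = √504 = 22.45 min.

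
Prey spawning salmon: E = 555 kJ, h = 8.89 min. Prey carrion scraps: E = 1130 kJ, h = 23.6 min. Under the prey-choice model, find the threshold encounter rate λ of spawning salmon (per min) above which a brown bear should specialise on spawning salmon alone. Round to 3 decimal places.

The zero-one rule: include carrion scraps iff E₂/h₂ > λE₁/(1+λh₁). Equality gives the switch point.
λE₁h₂ = E₂ + λE₂h₁ ⇒ λ = E₂/(E₁h₂ − E₂h₁) = 1130/(1.31e+04 − 1.005e+04) = 0.3702 per min.

0.370 per min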